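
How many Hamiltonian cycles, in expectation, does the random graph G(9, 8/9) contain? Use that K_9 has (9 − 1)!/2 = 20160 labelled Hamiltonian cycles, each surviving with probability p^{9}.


K_9 has (9 − 1)!/2 = 20160 labelled Hamiltonian cycles.
For each such Hamiltonian cycle H, let X_H = 1 if all 9 edges of H are present in G. Then P[X_H = 1] = p^{9} = (8/9)^{9} = 134217728/387420489.
By linearity of expectation: E[X] = Σ_H E[X_H] = 20160 · p^{9} = 20160 · 134217728/387420489 = 300647710720/43046721.
Numerically: E[X] ≈ 6.98e+03.

E[X] = 20160 · (8/9)^{9} = 300647710720/43046721 ≈ 6.98e+03.


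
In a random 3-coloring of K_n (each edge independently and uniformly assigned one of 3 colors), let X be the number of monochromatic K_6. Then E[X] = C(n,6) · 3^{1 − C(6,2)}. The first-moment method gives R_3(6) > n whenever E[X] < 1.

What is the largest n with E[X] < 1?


We need C(n, 6) · 3^{1 − 15} < 1, i.e. C(n, 6) < 3^{15 − 1} = 4782969.
Check values of n near the boundary:
  n = 40: C(40, 6) = 3838380; 3838380 < 4782969? YES
  n = 41: C(41, 6) = 4496388; 4496388 < 4782969? YES
  n = 42: C(42, 6) = 5245786; 5245786 < 4782969? NO
  n = 43: C(43, 6) = 6096454; 6096454 < 4782969? NO
The largest n with C(n, 6) < 4782969 is n = 41 (where E[X] = 1498796/1594323 ≈ 0.9401). Hence R_3(6) > 41, i.e. R_3(6) ≥ 42.

Largest n = 41; hence R_3(6) > 41.


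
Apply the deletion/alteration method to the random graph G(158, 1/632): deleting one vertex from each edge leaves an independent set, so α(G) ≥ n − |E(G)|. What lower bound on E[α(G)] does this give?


E[|E(G)|] = C(158, 2)·p = 12403 · (1/632) = 157/8.
E[α(G)] ≥ n − E[|E(G)|] = 158 − 157/8 = 1107/8.
Numerically: ≈ 138.375000.
(This is only a lower bound; the true E[α(G)] may be larger.)

E[α(G)] ≥ 1107/8 ≈ 138.375000.


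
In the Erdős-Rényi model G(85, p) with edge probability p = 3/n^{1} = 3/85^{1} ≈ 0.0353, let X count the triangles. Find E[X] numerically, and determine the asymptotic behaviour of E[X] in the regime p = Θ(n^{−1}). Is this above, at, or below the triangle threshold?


Number of potential triangles: C(85, 3) = 98770.
Each occurs with probability p³ ≈ (0.0353)³ ≈ 4.39650e-05.
By linearity: E[X] = C(85, 3)·p³ ≈ 98770 · 4.39650e-05 ≈ 4.342.
Here α = 1, so p = 3/n is exactly at the triangle threshold p ~ 1/n. Asymptotically E[X] → c³/6 = 3³/6 = 9/2 ≈ 4.500, a bounded constant. In this regime the triangle count is asymptotically Poisson(c³/6).

E[X] ≈ 4.342; in regime p = Θ(1/n^{1}) E[X] stays bounded (at the triangle threshold p ~ 1/n).


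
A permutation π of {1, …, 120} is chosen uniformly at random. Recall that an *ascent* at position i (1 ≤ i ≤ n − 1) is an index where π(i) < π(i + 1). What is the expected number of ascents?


Write X = Σ X_I over i = 1, …, 119, with X_I the indicator of one ascent.
There are 119 indicators.
For each fixed i, the pair (π(i), π(i+1)) is a uniformly random ordered pair of distinct values from {1, …, 120}; by symmetry P[π(i) < π(i+1)] = 1/2.
By linearity: E[X] = 119 · (1/2) = (120 − 1) · (1/2) = 119/2 ≈ 59.50000.

E[X] = 119/2 = 59.50000.


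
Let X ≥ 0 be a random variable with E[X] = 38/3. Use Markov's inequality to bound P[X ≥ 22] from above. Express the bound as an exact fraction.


μ = E[X] = 38/3, a = 22.
Markov: P[X ≥ 22] ≤ μ/a = (38/3)/22 = 19/33.
Numerically: ≈ 0.575758.
(Since a = 22 > μ = 12.666667, the bound 19/33 is < 1 and informative.)

P[X ≥ 22] ≤ 19/33 ≈ 0.575758.


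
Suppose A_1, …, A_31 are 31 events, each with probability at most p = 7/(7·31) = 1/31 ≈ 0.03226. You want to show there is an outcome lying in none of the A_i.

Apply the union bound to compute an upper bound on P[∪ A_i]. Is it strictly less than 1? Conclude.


Union bound: P[∪_{i=1}^{31} A_i] ≤ Σ_i P[A_i] ≤ 31·p = 31·(1/31) = 1.
Numerically: 1 ≈ 1.00000.
Is 1 < 1? NO.
Since the bound 1 is ≥ 1, the union bound is uninformative here; it does NOT by itself certify existence.

31·p = 1 ≈ 1.00000; existence NOT certified by the union bound.


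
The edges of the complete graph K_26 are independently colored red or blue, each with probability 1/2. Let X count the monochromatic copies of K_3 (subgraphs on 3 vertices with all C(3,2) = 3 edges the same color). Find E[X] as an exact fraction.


Let X = Σ_S X_S over the C(26, 3) = 2600 subsets S of size 3, where X_S = 1 if the K_3 on S is monochromatic.
For a fixed S, the K_3 on S has C(3, 2) = 3 edges. P[all 3 edges red] = (1/2)^3, and likewise for blue, so P[monochromatic] = 2·(1/2)^3 = 2^{1 − 3} = 1/4.
By linearity: E[X] = C(26, 3) · 2^{1 − 3} = 2600 · 1/4 = 650.
Numerically: E[X] ≈ 650.00000.

E[X] = C(26,3)·2^(1−C(3,2)) = 650 ≈ 650.00000.


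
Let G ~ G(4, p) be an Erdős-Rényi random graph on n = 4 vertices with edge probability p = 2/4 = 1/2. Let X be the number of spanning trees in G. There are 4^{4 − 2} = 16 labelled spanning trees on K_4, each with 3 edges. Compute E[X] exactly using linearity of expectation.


K_4 has 4^{4 − 2} = 16 labelled spanning trees.
For each such spanning tree H, let X_H = 1 if all 3 edges of H are present in G. Then P[X_H = 1] = p^{3} = (1/2)^{3} = 1/8.
By linearity of expectation: E[X] = Σ_H E[X_H] = 16 · p^{3} = 16 · 1/8 = 2.
Numerically: E[X] ≈ 2.

E[X] = 16 · (1/2)^{3} = 2 ≈ 2.


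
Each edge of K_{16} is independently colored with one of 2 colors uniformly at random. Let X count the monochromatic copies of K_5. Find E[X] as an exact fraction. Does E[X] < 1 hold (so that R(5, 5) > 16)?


E[X] = C(16, 5) · 2^{1 − 10} = 4368 · 2^{−9} = 4368/512.
As a reduced fraction: E[X] = 273/32 ≈ 8.531.
Is E[X] < 1? NO.
Since E[X] ≥ 1, the first-moment bound is inconclusive at n = 16; it does NOT by itself certify R(5, 5) > 16.

E[X] = 273/32 ≈ 8.531; E[X] ≥ 1; first-moment method inconclusive here.


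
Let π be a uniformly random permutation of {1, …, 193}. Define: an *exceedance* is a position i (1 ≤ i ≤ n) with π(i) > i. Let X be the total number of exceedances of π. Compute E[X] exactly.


Write X = Σ_{i=1}^{193} X_i, where X_i = 1_{π(i) > i}.
For each fixed i, π(i) is uniform over {1, …, 193} (marginal of a uniform permutation), so P[π(i) > i] = (n − i)/n. Summing: Σ_{i=1}^{193} (n − i)/n = (0 + 1 + … + 192)/193 = 193(193 − 1)/(2·193) = (193 − 1)/2.
Hence E[X] = Σ_{i=1}^{193} (193 − i)/193 = 96 ≈ 96.00000.

E[X] = 96 = 96.00000.


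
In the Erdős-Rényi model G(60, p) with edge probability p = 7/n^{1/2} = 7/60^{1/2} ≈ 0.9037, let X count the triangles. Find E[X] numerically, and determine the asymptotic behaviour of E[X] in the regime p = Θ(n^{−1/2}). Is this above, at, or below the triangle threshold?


Number of potential triangles: C(60, 3) = 34220.
Each occurs with probability p³ ≈ (0.9037)³ ≈ 7.380185e-01.
By linearity: E[X] = C(60, 3)·p³ ≈ 34220 · 7.380185e-01 ≈ 25254.9928.
Since α = 1/2 < 1, p = c/n^{1/2} ≫ 1/n is above the triangle threshold p ~ 1/n. Asymptotically E[X] ~ (c³/6)·n^{3(1−α)} = (7³/6)·n^{1.5} → ∞; triangles are abundant w.h.p.

E[X] ≈ 25254.9928; in regime p = Θ(1/n^{1/2}) E[X] diverges (above the triangle threshold p ~ 1/n).


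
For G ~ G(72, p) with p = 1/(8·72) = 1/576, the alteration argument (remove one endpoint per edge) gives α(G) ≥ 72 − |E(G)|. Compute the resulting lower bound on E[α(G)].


E[|E(G)|] = C(72, 2)·p = 2556 · (1/576) = 71/16.
E[α(G)] ≥ n − E[|E(G)|] = 72 − 71/16 = 1081/16.
Numerically: ≈ 67.562.
(This is only a lower bound; the true E[α(G)] may be larger.)

E[α(G)] ≥ 1081/16 ≈ 67.562.


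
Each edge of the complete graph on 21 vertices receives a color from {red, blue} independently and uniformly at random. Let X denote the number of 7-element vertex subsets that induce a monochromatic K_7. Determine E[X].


Let X = Σ_S X_S over the C(21, 7) = 116280 subsets S of size 7, where X_S = 1 if the K_7 on S is monochromatic.
For a fixed S, the K_7 on S has C(7, 2) = 21 edges. P[all 21 edges red] = (1/2)^21, and likewise for blue, so P[monochromatic] = 2·(1/2)^21 = 2^{1 − 21} = 1/1048576.
By linearity of expectation: E[X] = C(21, 7) · 2^{1 − 21} = 116280 · 1/1048576 = 14535/131072.
Numerically: E[X] ≈ 0.111.

E[X] = C(21,7)·2^(1−C(7,2)) = 14535/131072 ≈ 0.111.


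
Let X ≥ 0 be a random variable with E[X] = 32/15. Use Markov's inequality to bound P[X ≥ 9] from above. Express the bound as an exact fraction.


μ = E[X] = 32/15, a = 9.
Markov: P[X ≥ 9] ≤ μ/a = (32/15)/9 = 32/135.
Numerically: ≈ 0.237.
(Since a = 9 > μ = 2.133, the bound 32/135 is < 1 and informative.)

P[X ≥ 9] ≤ 32/135 ≈ 0.237.


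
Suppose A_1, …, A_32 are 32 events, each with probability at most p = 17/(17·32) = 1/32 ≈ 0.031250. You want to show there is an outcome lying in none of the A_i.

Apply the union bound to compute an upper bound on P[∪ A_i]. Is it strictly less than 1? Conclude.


Union bound: P[∪_{i=1}^{32} A_i] ≤ Σ_i P[A_i] ≤ 32·p = 32·(1/32) = 1.
Numerically: 1 ≈ 1.000000.
Is 1 < 1? NO.
Since the bound 1 is ≥ 1, the union bound is uninformative here; it does NOT by itself certify existence.

32·p = 1 ≈ 1.000000; existence NOT certified by the union bound.


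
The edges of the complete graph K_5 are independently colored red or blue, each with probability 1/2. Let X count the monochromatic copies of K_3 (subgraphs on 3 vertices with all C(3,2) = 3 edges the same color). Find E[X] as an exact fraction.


Let X = Σ_S X_S over the C(5, 3) = 10 subsets S of size 3, where X_S = 1 if the K_3 on S is monochromatic.
For a fixed S, the K_3 on S has C(3, 2) = 3 edges. P[all 3 edges red] = (1/2)^3, and likewise for blue, so P[monochromatic] = 2·(1/2)^3 = 2^{1 − 3} = 1/4.
Summing: E[X] = C(5, 3) · 2^{1 − 3} = 10 · 1/4 = 5/2.
Numerically: E[X] ≈ 2.500.

E[X] = C(5,3)·2^(1−C(3,2)) = 5/2 ≈ 2.500.


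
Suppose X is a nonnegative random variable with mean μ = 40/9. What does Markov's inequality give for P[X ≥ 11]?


μ = E[X] = 40/9, a = 11.
Markov: P[X ≥ 11] ≤ μ/a = (40/9)/11 = 40/99.
Numerically: ≈ 0.4040.
(Since a = 11 > μ = 4.4444, the bound 40/99 is < 1 and informative.)

P[X ≥ 11] ≤ 40/99 ≈ 0.4040.


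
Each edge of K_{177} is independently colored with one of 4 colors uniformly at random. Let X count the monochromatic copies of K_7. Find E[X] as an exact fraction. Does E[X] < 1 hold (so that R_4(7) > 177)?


E[X] = C(177, 7) · 4^{1 − 21} = 957664425960 · 4^{−20} = 957664425960/1099511627776.
As a reduced fraction: E[X] = 119708053245/137438953472 ≈ 0.8710.
Is E[X] < 1? YES.
Since E[X] < 1, there exists a 4-coloring of K_{177} with no monochromatic K_7; hence R_4(7) > 177.

E[X] = 119708053245/137438953472 ≈ 0.8710; E[X] < 1, so R_4(7) > 177.


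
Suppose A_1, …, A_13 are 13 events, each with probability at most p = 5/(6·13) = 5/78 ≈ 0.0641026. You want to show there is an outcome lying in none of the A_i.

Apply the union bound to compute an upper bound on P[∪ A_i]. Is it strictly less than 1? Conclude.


Union bound: P[∪_{i=1}^{13} A_i] ≤ Σ_i P[A_i] ≤ 13·p = 13·(5/78) = 5/6.
Numerically: 5/6 ≈ 0.8333333.
Is 5/6 < 1? YES.
Since P[∪ A_i] ≤ 5/6 < 1, the complement has P[∩ A_i^c] ≥ 1 − 5/6 = 1/6 > 0, so some outcome avoids every A_i.

13·p = 5/6 ≈ 0.8333333; existence CERTIFIED by the union bound.


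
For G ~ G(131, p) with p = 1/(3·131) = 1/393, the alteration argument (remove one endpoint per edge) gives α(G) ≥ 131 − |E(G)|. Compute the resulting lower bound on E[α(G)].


E[|E(G)|] = C(131, 2)·p = 8515 · (1/393) = 65/3.
E[α(G)] ≥ n − E[|E(G)|] = 131 − 65/3 = 328/3.
Numerically: ≈ 109.333.
(This is only a lower bound; the true E[α(G)] may be larger.)

E[α(G)] ≥ 328/3 ≈ 109.333.


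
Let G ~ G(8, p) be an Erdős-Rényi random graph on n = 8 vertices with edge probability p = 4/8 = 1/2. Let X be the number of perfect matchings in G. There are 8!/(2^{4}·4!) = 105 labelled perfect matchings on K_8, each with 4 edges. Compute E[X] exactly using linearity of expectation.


K_8 has 8!/(2^{4}·4!) = 105 labelled perfect matchings.
For each such perfect matching H, let X_H = 1 if all 4 edges of H are present in G. Then P[X_H = 1] = p^{4} = (1/2)^{4} = 1/16.
By linearity: E[X] = Σ_H E[X_H] = 105 · p^{4} = 105 · 1/16 = 105/16.
Numerically: E[X] ≈ 6.56.

E[X] = 105 · (1/2)^{4} = 105/16 ≈ 6.56.


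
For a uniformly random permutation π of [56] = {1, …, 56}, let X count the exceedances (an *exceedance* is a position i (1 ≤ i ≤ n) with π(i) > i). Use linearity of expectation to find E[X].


Write X = Σ_{i=1}^{56} X_i, where X_i = 1_{π(i) > i}.
For each fixed i, π(i) is uniform over {1, …, 56} (marginal of a uniform permutation), so P[π(i) > i] = (n − i)/n. Summing: Σ_{i=1}^{56} (n − i)/n = (0 + 1 + … + 55)/56 = 56(56 − 1)/(2·56) = (56 − 1)/2.
Hence E[X] = Σ_{i=1}^{56} (56 − i)/56 = 55/2 ≈ 27.50000.

E[X] = 55/2 = 27.50000.


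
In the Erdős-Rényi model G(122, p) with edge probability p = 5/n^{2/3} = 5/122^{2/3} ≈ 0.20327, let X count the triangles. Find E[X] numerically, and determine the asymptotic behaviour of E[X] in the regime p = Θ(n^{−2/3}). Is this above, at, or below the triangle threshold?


Number of potential triangles: C(122, 3) = 295240.
Each occurs with probability p³ ≈ (0.20327)³ ≈ 8.3982800e-03.
By linearity: E[X] = C(122, 3)·p³ ≈ 295240 · 8.3982800e-03 ≈ 2479.50820.
Since α = 2/3 < 1, p = c/n^{2/3} ≫ 1/n is above the triangle threshold p ~ 1/n. Asymptotically E[X] ~ (c³/6)·n^{3(1−α)} = (5³/6)·n^{1} → ∞; triangles are abundant w.h.p.

E[X] ≈ 2479.50820; in regime p = Θ(1/n^{2/3}) E[X] diverges (above the triangle threshold p ~ 1/n).


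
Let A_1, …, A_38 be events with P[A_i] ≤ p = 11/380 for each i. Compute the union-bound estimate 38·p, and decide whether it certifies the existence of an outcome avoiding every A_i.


Union bound: P[∪_{i=1}^{38} A_i] ≤ Σ_i P[A_i] ≤ 38·p = 38·(11/380) = 11/10.
Numerically: 11/10 ≈ 1.10000.
Is 11/10 < 1? NO.
Since the bound 11/10 is ≥ 1, the union bound is uninformative here; it does NOT by itself certify existence.

38·p = 11/10 ≈ 1.10000; existence NOT certified by the union bound.


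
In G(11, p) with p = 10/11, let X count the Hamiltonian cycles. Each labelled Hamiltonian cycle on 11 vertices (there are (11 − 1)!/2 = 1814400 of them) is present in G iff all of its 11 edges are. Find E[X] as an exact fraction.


K_11 has (11 − 1)!/2 = 1814400 labelled Hamiltonian cycles.
For each such Hamiltonian cycle H, let X_H = 1 if all 11 edges of H are present in G. Then P[X_H = 1] = p^{11} = (10/11)^{11} = 100000000000/285311670611.
By linearity of expectation: E[X] = Σ_H E[X_H] = 1814400 · p^{11} = 1814400 · 100000000000/285311670611 = 181440000000000000/285311670611.
Numerically: E[X] ≈ 6.36e+05.

E[X] = 1814400 · (10/11)^{11} = 181440000000000000/285311670611 ≈ 6.36e+05.


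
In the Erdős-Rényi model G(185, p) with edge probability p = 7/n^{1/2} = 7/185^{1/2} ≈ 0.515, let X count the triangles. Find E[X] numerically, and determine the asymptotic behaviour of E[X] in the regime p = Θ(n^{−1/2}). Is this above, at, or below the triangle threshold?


Number of potential triangles: C(185, 3) = 1038220.
Each occurs with probability p³ ≈ (0.515)³ ≈ 1.36313e-01.
By linearity: E[X] = C(185, 3)·p³ ≈ 1038220 · 1.36313e-01 ≈ 141522.639.
Since α = 1/2 < 1, p = c/n^{1/2} ≫ 1/n is above the triangle threshold p ~ 1/n. Asymptotically E[X] ~ (c³/6)·n^{3(1−α)} = (7³/6)·n^{1.5} → ∞; triangles are abundant w.h.p.

E[X] ≈ 141522.639; in regime p = Θ(1/n^{1/2}) E[X] diverges (above the triangle threshold p ~ 1/n).


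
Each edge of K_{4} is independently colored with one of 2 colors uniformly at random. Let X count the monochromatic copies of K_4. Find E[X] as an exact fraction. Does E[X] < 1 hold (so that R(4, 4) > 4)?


E[X] = C(4, 4) · 2^{1 − 6} = 1 · 2^{−5} = 1/32.
As a reduced fraction: E[X] = 1/32 ≈ 0.031250.
Is E[X] < 1? YES.
Since E[X] < 1, there exists a 2-coloring of K_{4} with no monochromatic K_4; hence R(4, 4) > 4.

E[X] = 1/32 ≈ 0.031250; E[X] < 1, so R(4, 4) > 4.


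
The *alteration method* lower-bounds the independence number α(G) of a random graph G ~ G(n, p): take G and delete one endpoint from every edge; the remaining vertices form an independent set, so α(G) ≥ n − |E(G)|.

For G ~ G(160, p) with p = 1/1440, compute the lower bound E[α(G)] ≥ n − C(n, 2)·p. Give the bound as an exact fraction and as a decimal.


E[|E(G)|] = C(160, 2)·p = 12720 · (1/1440) = 53/6.
E[α(G)] ≥ n − E[|E(G)|] = 160 − 53/6 = 907/6.
Numerically: ≈ 151.16667.
(This is only a lower bound; the true E[α(G)] may be larger.)

E[α(G)] ≥ 907/6 ≈ 151.16667.


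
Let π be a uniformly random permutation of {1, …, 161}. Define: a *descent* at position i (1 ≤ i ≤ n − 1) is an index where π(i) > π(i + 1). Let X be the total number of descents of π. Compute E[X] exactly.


Write X = Σ X_I over i = 1, …, 160, with X_I the indicator of one descent.
There are 160 indicators.
For each fixed i, the pair (π(i), π(i+1)) is a uniformly random ordered pair of distinct values from {1, …, 161}; by symmetry P[π(i) > π(i+1)] = 1/2.
By linearity: E[X] = 160 · (1/2) = (161 − 1) · (1/2) = 80 ≈ 80.00000.

E[X] = 80 = 80.00000.


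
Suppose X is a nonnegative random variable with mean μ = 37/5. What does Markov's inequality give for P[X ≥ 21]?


μ = E[X] = 37/5, a = 21.
Markov: P[X ≥ 21] ≤ μ/a = (37/5)/21 = 37/105.
Numerically: ≈ 0.3524.
(Since a = 21 > μ = 7.4000, the bound 37/105 is < 1 and informative.)

P[X ≥ 21] ≤ 37/105 ≈ 0.3524.


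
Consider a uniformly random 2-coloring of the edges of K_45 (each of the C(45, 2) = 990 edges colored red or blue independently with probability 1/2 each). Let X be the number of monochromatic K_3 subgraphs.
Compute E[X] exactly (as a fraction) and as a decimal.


Let X = Σ_S X_S over the C(45, 3) = 14190 subsets S of size 3, where X_S = 1 if the K_3 on S is monochromatic.
For a fixed S, the K_3 on S has C(3, 2) = 3 edges. P[all 3 edges red] = (1/2)^3, and likewise for blue, so P[monochromatic] = 2·(1/2)^3 = 2^{1 − 3} = 1/4.
Summing: E[X] = C(45, 3) · 2^{1 − 3} = 14190 · 1/4 = 7095/2.
Numerically: E[X] ≈ 3547.500000.

E[X] = C(45,3)·2^(1−C(3,2)) = 7095/2 ≈ 3547.500000.


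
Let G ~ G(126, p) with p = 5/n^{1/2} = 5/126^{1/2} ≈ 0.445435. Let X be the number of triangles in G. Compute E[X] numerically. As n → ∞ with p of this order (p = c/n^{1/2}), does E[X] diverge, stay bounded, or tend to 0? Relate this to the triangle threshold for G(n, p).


Number of potential triangles: C(126, 3) = 325500.
Each occurs with probability p³ ≈ (0.445435)³ ≈ 8.83800403e-02.
By linearity: E[X] = C(126, 3)·p³ ≈ 325500 · 8.83800403e-02 ≈ 28767.703123.
Since α = 1/2 < 1, p = c/n^{1/2} ≫ 1/n is above the triangle threshold p ~ 1/n. Asymptotically E[X] ~ (c³/6)·n^{3(1−α)} = (5³/6)·n^{1.5} → ∞; triangles are abundant w.h.p.

E[X] ≈ 28767.703123; in regime p = Θ(1/n^{1/2}) E[X] diverges (above the triangle threshold p ~ 1/n).


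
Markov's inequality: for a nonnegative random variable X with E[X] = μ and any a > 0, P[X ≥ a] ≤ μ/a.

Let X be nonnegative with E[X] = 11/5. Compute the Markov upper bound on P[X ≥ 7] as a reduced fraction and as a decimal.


μ = E[X] = 11/5, a = 7.
Markov: P[X ≥ 7] ≤ μ/a = (11/5)/7 = 11/35.
Numerically: ≈ 0.314.
(Since a = 7 > μ = 2.200, the bound 11/35 is < 1 and informative.)

P[X ≥ 7] ≤ 11/35 ≈ 0.314.


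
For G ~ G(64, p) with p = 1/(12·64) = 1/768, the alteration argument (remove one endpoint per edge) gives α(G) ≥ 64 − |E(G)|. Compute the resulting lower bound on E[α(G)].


E[|E(G)|] = C(64, 2)·p = 2016 · (1/768) = 21/8.
E[α(G)] ≥ n − E[|E(G)|] = 64 − 21/8 = 491/8.
Numerically: ≈ 61.37500.
(This is only a lower bound; the true E[α(G)] may be larger.)

E[α(G)] ≥ 491/8 ≈ 61.37500.


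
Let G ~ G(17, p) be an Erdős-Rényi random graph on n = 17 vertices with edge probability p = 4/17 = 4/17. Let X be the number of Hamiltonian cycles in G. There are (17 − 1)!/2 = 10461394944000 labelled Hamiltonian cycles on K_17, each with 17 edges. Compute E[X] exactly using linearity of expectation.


K_17 has (17 − 1)!/2 = 10461394944000 labelled Hamiltonian cycles.
For each such Hamiltonian cycle H, let X_H = 1 if all 17 edges of H are present in G. Then P[X_H = 1] = p^{17} = (4/17)^{17} = 17179869184/827240261886336764177.
By linearity of expectation: E[X] = Σ_H E[X_H] = 10461394944000 · p^{17} = 10461394944000 · 17179869184/827240261886336764177 = 179725396620079005696000/827240261886336764177.
Numerically: E[X] ≈ 217.26.

E[X] = 10461394944000 · (4/17)^{17} = 179725396620079005696000/827240261886336764177 ≈ 217.26.


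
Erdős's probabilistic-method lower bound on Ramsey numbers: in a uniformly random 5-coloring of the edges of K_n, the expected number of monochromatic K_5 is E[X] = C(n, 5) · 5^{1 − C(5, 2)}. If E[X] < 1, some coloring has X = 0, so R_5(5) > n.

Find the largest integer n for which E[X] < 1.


We need C(n, 5) · 5^{1 − 10} < 1, i.e. C(n, 5) < 5^{10 − 1} = 1953125.
Check values of n near the boundary:
  n = 47: C(47, 5) = 1533939; 1533939 < 1953125? YES
  n = 48: C(48, 5) = 1712304; 1712304 < 1953125? YES
  n = 49: C(49, 5) = 1906884; 1906884 < 1953125? YES
  n = 50: C(50, 5) = 2118760; 2118760 < 1953125? NO
  n = 51: C(51, 5) = 2349060; 2349060 < 1953125? NO
  n = 52: C(52, 5) = 2598960; 2598960 < 1953125? NO
The largest n with C(n, 5) < 1953125 is n = 49 (where E[X] = 1906884/1953125 ≈ 0.976325). Hence R_5(5) > 49, i.e. R_5(5) ≥ 50.

Largest n = 49; hence R_5(5) > 49.


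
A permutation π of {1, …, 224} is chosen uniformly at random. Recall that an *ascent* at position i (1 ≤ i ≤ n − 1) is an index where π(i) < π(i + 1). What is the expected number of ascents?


Write X = Σ X_I over i = 1, …, 223, with X_I the indicator of one ascent.
There are 223 indicators.
For each fixed i, the pair (π(i), π(i+1)) is a uniformly random ordered pair of distinct values from {1, …, 224}; by symmetry P[π(i) < π(i+1)] = 1/2.
By linearity: E[X] = 223 · (1/2) = (224 − 1) · (1/2) = 223/2 ≈ 111.500.

E[X] = 223/2 = 111.500.


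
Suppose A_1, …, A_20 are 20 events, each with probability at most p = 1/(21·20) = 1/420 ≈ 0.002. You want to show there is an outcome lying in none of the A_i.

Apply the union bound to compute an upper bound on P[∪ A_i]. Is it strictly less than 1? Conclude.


Union bound: P[∪_{i=1}^{20} A_i] ≤ Σ_i P[A_i] ≤ 20·p = 20·(1/420) = 1/21.
Numerically: 1/21 ≈ 0.048.
Is 1/21 < 1? YES.
Since P[∪ A_i] ≤ 1/21 < 1, the complement has P[∩ A_i^c] ≥ 1 − 1/21 = 20/21 > 0, so some outcome avoids every A_i.

20·p = 1/21 ≈ 0.048; existence CERTIFIED by the union bound.


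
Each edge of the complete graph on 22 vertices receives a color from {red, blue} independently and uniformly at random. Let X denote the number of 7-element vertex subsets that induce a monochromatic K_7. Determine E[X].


Let X = Σ_S X_S over the C(22, 7) = 170544 subsets S of size 7, where X_S = 1 if the K_7 on S is monochromatic.
For a fixed S, the K_7 on S has C(7, 2) = 21 edges. P[all 21 edges red] = (1/2)^21, and likewise for blue, so P[monochromatic] = 2·(1/2)^21 = 2^{1 − 21} = 1/1048576.
Summing: E[X] = C(22, 7) · 2^{1 − 21} = 170544 · 1/1048576 = 10659/65536.
Numerically: E[X] ≈ 0.1626.

E[X] = C(22,7)·2^(1−C(7,2)) = 10659/65536 ≈ 0.1626.


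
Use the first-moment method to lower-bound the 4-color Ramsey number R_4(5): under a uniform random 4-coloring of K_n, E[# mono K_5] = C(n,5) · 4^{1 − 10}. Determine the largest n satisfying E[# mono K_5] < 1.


We need C(n, 5) · 4^{1 − 10} < 1, i.e. C(n, 5) < 4^{10 − 1} = 262144.
Check values of n near the boundary:
  n = 32: C(32, 5) = 201376; 201376 < 262144? YES
  n = 33: C(33, 5) = 237336; 237336 < 262144? YES
  n = 34: C(34, 5) = 278256; 278256 < 262144? NO
  n = 35: C(35, 5) = 324632; 324632 < 262144? NO
  n = 36: C(36, 5) = 376992; 376992 < 262144? NO
The largest n with C(n, 5) < 262144 is n = 33 (where E[X] = 29667/32768 ≈ 0.9054). Hence R_4(5) > 33, i.e. R_4(5) ≥ 34.

Largest n = 33; hence R_4(5) > 33.


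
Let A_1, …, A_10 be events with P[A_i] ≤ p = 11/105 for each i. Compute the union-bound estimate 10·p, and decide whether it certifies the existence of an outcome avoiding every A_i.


Union bound: P[∪_{i=1}^{10} A_i] ≤ Σ_i P[A_i] ≤ 10·p = 10·(11/105) = 22/21.
Numerically: 22/21 ≈ 1.0476.
Is 22/21 < 1? NO.
Since the bound 22/21 is ≥ 1, the union bound is uninformative here; it does NOT by itself certify existence.

10·p = 22/21 ≈ 1.0476; existence NOT certified by the union bound.


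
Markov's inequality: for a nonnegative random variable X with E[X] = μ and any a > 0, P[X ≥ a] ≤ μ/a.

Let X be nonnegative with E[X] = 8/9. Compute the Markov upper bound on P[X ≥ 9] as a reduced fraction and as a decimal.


μ = E[X] = 8/9, a = 9.
Markov: P[X ≥ 9] ≤ μ/a = (8/9)/9 = 8/81.
Numerically: ≈ 0.098765.
(Since a = 9 > μ = 0.888889, the bound 8/81 is < 1 and informative.)

P[X ≥ 9] ≤ 8/81 ≈ 0.098765.


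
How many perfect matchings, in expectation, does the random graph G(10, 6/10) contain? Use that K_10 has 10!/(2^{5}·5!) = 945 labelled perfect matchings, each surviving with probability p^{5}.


K_10 has 10!/(2^{5}·5!) = 945 labelled perfect matchings.
For each such perfect matching H, let X_H = 1 if all 5 edges of H are present in G. Then P[X_H = 1] = p^{5} = (3/5)^{5} = 243/3125.
Summing the indicators: E[X] = Σ_H E[X_H] = 945 · p^{5} = 945 · 243/3125 = 45927/625.
Numerically: E[X] ≈ 73.483.

E[X] = 945 · (3/5)^{5} = 45927/625 ≈ 73.483.


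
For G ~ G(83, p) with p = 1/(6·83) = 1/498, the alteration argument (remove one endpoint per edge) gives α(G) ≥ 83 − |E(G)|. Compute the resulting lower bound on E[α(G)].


E[|E(G)|] = C(83, 2)·p = 3403 · (1/498) = 41/6.
E[α(G)] ≥ n − E[|E(G)|] = 83 − 41/6 = 457/6.
Numerically: ≈ 76.1667.
(This is only a lower bound; the true E[α(G)] may be larger.)

E[α(G)] ≥ 457/6 ≈ 76.1667.


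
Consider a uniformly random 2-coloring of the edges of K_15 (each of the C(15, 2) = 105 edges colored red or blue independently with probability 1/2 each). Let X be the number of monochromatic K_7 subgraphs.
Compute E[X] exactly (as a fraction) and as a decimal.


Let X = Σ_S X_S over the C(15, 7) = 6435 subsets S of size 7, where X_S = 1 if the K_7 on S is monochromatic.
For a fixed S, the K_7 on S has C(7, 2) = 21 edges. P[all 21 edges red] = (1/2)^21, and likewise for blue, so P[monochromatic] = 2·(1/2)^21 = 2^{1 − 21} = 1/1048576.
Summing: E[X] = C(15, 7) · 2^{1 − 21} = 6435 · 1/1048576 = 6435/1048576.
Numerically: E[X] ≈ 0.00614.

E[X] = C(15,7)·2^(1−C(7,2)) = 6435/1048576 ≈ 0.00614.


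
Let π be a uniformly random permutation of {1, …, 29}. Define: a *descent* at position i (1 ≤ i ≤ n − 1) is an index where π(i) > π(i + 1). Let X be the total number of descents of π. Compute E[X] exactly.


Write X = Σ X_I over i = 1, …, 28, with X_I the indicator of one descent.
There are 28 indicators.
For each fixed i, the pair (π(i), π(i+1)) is a uniformly random ordered pair of distinct values from {1, …, 29}; by symmetry P[π(i) > π(i+1)] = 1/2.
By linearity: E[X] = 28 · (1/2) = (29 − 1) · (1/2) = 14 ≈ 14.0000.

E[X] = 14 = 14.0000.


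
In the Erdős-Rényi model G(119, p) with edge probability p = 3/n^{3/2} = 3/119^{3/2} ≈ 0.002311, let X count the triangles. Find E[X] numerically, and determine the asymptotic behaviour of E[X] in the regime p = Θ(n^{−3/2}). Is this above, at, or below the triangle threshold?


Number of potential triangles: C(119, 3) = 273819.
Each occurs with probability p³ ≈ (0.002311)³ ≈ 1.2342480e-08.
By linearity: E[X] = C(119, 3)·p³ ≈ 273819 · 1.2342480e-08 ≈ 0.00338.
Since α = 3/2 > 1, p = c/n^{3/2} = o(1/n) is below the triangle threshold p ~ 1/n. Asymptotically E[X] ~ (c³/6)·n^{3(1−α)} = (3³/6)·n^{-1.5} → 0, so by Markov's inequality G has no triangles w.h.p.

E[X] ≈ 0.00338; in regime p = Θ(1/n^{3/2}) E[X] tends to 0 (below the triangle threshold p ~ 1/n).


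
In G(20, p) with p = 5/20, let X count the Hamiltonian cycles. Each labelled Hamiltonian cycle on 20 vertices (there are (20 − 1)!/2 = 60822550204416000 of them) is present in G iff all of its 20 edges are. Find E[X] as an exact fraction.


K_20 has (20 − 1)!/2 = 60822550204416000 labelled Hamiltonian cycles.
For each such Hamiltonian cycle H, let X_H = 1 if all 20 edges of H are present in G. Then P[X_H = 1] = p^{20} = (1/4)^{20} = 1/1099511627776.
By linearity of expectation: E[X] = Σ_H E[X_H] = 60822550204416000 · p^{20} = 60822550204416000 · 1/1099511627776 = 1856156927625/33554432.
Numerically: E[X] ≈ 5.53e+04.

E[X] = 60822550204416000 · (1/4)^{20} = 1856156927625/33554432 ≈ 5.53e+04.


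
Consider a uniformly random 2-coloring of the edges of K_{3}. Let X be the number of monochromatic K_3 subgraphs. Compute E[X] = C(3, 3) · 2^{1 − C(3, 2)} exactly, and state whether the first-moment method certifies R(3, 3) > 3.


E[X] = C(3, 3) · 2^{1 − 3} = 1 · 2^{−2} = 1/4.
As a reduced fraction: E[X] = 1/4 ≈ 0.2500.
Is E[X] < 1? YES.
Since E[X] < 1, there exists a 2-coloring of K_{3} with no monochromatic K_3; hence R(3, 3) > 3.

E[X] = 1/4 ≈ 0.2500; E[X] < 1, so R(3, 3) > 3.


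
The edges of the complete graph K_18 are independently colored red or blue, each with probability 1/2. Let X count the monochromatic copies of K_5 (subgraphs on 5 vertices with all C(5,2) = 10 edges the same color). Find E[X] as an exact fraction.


Let X = Σ_S X_S over the C(18, 5) = 8568 subsets S of size 5, where X_S = 1 if the K_5 on S is monochromatic.
For a fixed S, the K_5 on S has C(5, 2) = 10 edges. P[all 10 edges red] = (1/2)^10, and likewise for blue, so P[monochromatic] = 2·(1/2)^10 = 2^{1 − 10} = 1/512.
By linearity: E[X] = C(18, 5) · 2^{1 − 10} = 8568 · 1/512 = 1071/64.
Numerically: E[X] ≈ 16.73438.

E[X] = C(18,5)·2^(1−C(5,2)) = 1071/64 ≈ 16.73438.


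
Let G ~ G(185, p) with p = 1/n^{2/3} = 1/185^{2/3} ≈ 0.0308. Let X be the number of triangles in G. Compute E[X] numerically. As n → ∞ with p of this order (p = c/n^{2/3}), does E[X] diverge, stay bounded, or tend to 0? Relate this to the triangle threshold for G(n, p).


Number of potential triangles: C(185, 3) = 1038220.
Each occurs with probability p³ ≈ (0.0308)³ ≈ 2.9218408e-05.
By linearity: E[X] = C(185, 3)·p³ ≈ 1038220 · 2.9218408e-05 ≈ 30.33514.
Since α = 2/3 < 1, p = c/n^{2/3} ≫ 1/n is above the triangle threshold p ~ 1/n. Asymptotically E[X] ~ (c³/6)·n^{3(1−α)} = (1³/6)·n^{1} → ∞; triangles are abundant w.h.p.

E[X] ≈ 30.33514; in regime p = Θ(1/n^{2/3}) E[X] diverges (above the triangle threshold p ~ 1/n).


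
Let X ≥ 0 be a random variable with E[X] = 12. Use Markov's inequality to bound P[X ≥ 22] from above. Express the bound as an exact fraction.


μ = E[X] = 12, a = 22.
Markov: P[X ≥ 22] ≤ μ/a = (12)/22 = 6/11.
Numerically: ≈ 0.54545.
(Since a = 22 > μ = 12.00000, the bound 6/11 is < 1 and informative.)

P[X ≥ 22] ≤ 6/11 ≈ 0.54545.


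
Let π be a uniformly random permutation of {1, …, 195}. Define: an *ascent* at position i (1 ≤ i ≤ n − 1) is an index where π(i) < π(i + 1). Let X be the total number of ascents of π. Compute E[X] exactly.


Write X = Σ X_I over i = 1, …, 194, with X_I the indicator of one ascent.
There are 194 indicators.
For each fixed i, the pair (π(i), π(i+1)) is a uniformly random ordered pair of distinct values from {1, …, 195}; by symmetry P[π(i) < π(i+1)] = 1/2.
By linearity: E[X] = 194 · (1/2) = (195 − 1) · (1/2) = 97 ≈ 97.00000.

E[X] = 97 = 97.00000.


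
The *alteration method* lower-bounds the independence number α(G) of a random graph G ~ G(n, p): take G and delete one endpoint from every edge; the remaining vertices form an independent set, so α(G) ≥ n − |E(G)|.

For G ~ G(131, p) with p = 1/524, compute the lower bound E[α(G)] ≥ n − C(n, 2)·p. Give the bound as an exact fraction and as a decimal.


E[|E(G)|] = C(131, 2)·p = 8515 · (1/524) = 65/4.
E[α(G)] ≥ n − E[|E(G)|] = 131 − 65/4 = 459/4.
Numerically: ≈ 114.750000.
(This is only a lower bound; the true E[α(G)] may be larger.)

E[α(G)] ≥ 459/4 ≈ 114.750000.


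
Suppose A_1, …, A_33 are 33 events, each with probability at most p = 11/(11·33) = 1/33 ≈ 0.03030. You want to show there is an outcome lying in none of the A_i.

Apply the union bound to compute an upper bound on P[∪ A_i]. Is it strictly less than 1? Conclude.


Union bound: P[∪_{i=1}^{33} A_i] ≤ Σ_i P[A_i] ≤ 33·p = 33·(1/33) = 1.
Numerically: 1 ≈ 1.00000.
Is 1 < 1? NO.
Since the bound 1 is ≥ 1, the union bound is uninformative here; it does NOT by itself certify existence.

33·p = 1 ≈ 1.00000; existence NOT certified by the union bound.


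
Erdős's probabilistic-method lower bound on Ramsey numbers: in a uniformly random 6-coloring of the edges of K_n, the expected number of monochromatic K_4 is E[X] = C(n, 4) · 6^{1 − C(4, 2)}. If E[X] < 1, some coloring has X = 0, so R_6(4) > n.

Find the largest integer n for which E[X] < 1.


We need C(n, 4) · 6^{1 − 6} < 1, i.e. C(n, 4) < 6^{6 − 1} = 7776.
Check values of n near the boundary:
  n = 19: C(19, 4) = 3876; 3876 < 7776? YES
  n = 20: C(20, 4) = 4845; 4845 < 7776? YES
  n = 21: C(21, 4) = 5985; 5985 < 7776? YES
  n = 22: C(22, 4) = 7315; 7315 < 7776? YES
  n = 23: C(23, 4) = 8855; 8855 < 7776? NO
  n = 24: C(24, 4) = 10626; 10626 < 7776? NO
  n = 25: C(25, 4) = 12650; 12650 < 7776? NO
The largest n with C(n, 4) < 7776 is n = 22 (where E[X] = 7315/7776 ≈ 0.941). Hence R_6(4) > 22, i.e. R_6(4) ≥ 23.

Largest n = 22; hence R_6(4) > 22.


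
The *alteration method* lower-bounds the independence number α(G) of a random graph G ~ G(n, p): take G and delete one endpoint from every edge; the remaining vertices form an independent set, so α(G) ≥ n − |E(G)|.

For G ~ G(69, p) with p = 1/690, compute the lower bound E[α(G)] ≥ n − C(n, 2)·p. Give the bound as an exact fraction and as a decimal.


E[|E(G)|] = C(69, 2)·p = 2346 · (1/690) = 17/5.
E[α(G)] ≥ n − E[|E(G)|] = 69 − 17/5 = 328/5.
Numerically: ≈ 65.60000.
(This is only a lower bound; the true E[α(G)] may be larger.)

E[α(G)] ≥ 328/5 ≈ 65.60000.


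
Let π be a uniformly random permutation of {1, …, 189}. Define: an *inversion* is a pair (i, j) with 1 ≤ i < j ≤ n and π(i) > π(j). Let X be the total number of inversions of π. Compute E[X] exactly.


Write X = Σ X_I over the C(189, 2) = 17766 pairs i < j, with X_I the indicator of one inversion.
There are 17766 indicators.
For each fixed pair i < j, the values π(i) and π(j) are two distinct elements of {1, …, 189} in uniformly random order; by symmetry P[π(i) > π(j)] = 1/2.
By linearity: E[X] = 17766 · (1/2) = C(189, 2) · (1/2) = 17766/2 = 8883 ≈ 8883.000.

E[X] = 8883 = 8883.000.


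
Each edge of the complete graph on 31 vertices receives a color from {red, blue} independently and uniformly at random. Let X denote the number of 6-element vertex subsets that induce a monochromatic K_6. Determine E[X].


Let X = Σ_S X_S over the C(31, 6) = 736281 subsets S of size 6, where X_S = 1 if the K_6 on S is monochromatic.
For a fixed S, the K_6 on S has C(6, 2) = 15 edges. P[all 15 edges red] = (1/2)^15, and likewise for blue, so P[monochromatic] = 2·(1/2)^15 = 2^{1 − 15} = 1/16384.
By linearity: E[X] = C(31, 6) · 2^{1 − 15} = 736281 · 1/16384 = 736281/16384.
Numerically: E[X] ≈ 44.939026.

E[X] = C(31,6)·2^(1−C(6,2)) = 736281/16384 ≈ 44.939026.


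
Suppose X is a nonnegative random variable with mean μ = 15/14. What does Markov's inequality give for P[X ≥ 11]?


μ = E[X] = 15/14, a = 11.
Markov: P[X ≥ 11] ≤ μ/a = (15/14)/11 = 15/154.
Numerically: ≈ 0.0974.
(Since a = 11 > μ = 1.0714, the bound 15/154 is < 1 and informative.)

P[X ≥ 11] ≤ 15/154 ≈ 0.0974.


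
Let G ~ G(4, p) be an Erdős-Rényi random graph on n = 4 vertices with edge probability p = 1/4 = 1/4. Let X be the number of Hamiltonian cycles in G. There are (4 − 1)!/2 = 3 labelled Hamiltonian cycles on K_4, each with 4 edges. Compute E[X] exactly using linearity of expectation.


K_4 has (4 − 1)!/2 = 3 labelled Hamiltonian cycles.
For each such Hamiltonian cycle H, let X_H = 1 if all 4 edges of H are present in G. Then P[X_H = 1] = p^{4} = (1/4)^{4} = 1/256.
By linearity: E[X] = Σ_H E[X_H] = 3 · p^{4} = 3 · 1/256 = 3/256.
Numerically: E[X] ≈ 0.0117.

E[X] = 3 · (1/4)^{4} = 3/256 ≈ 0.0117.


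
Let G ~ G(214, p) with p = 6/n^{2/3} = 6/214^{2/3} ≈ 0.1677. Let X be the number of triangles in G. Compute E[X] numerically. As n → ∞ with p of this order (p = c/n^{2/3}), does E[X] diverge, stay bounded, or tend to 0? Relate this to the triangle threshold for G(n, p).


Number of potential triangles: C(214, 3) = 1610564.
Each occurs with probability p³ ≈ (0.1677)³ ≈ 4.7165691e-03.
By linearity: E[X] = C(214, 3)·p³ ≈ 1610564 · 4.7165691e-03 ≈ 7596.33645.
Since α = 2/3 < 1, p = c/n^{2/3} ≫ 1/n is above the triangle threshold p ~ 1/n. Asymptotically E[X] ~ (c³/6)·n^{3(1−α)} = (6³/6)·n^{1} → ∞; triangles are abundant w.h.p.

E[X] ≈ 7596.33645; in regime p = Θ(1/n^{2/3}) E[X] diverges (above the triangle threshold p ~ 1/n).


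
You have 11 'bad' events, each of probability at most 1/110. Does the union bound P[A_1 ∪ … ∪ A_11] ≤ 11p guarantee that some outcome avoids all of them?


Union bound: P[∪_{i=1}^{11} A_i] ≤ Σ_i P[A_i] ≤ 11·p = 11·(1/110) = 1/10.
Numerically: 1/10 ≈ 0.1000.
Is 1/10 < 1? YES.
Since P[∪ A_i] ≤ 1/10 < 1, the complement has P[∩ A_i^c] ≥ 1 − 1/10 = 9/10 > 0, so some outcome avoids every A_i.

11·p = 1/10 ≈ 0.1000; existence CERTIFIED by the union bound.


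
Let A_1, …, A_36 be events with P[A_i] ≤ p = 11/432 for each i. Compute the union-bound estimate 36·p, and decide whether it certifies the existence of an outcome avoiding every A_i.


Union bound: P[∪_{i=1}^{36} A_i] ≤ Σ_i P[A_i] ≤ 36·p = 36·(11/432) = 11/12.
Numerically: 11/12 ≈ 0.9167.
Is 11/12 < 1? YES.
Since P[∪ A_i] ≤ 11/12 < 1, the complement has P[∩ A_i^c] ≥ 1 − 11/12 = 1/12 > 0, so some outcome avoids every A_i.

36·p = 11/12 ≈ 0.9167; existence CERTIFIED by the union bound.


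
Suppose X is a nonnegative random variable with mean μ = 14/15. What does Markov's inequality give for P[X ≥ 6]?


μ = E[X] = 14/15, a = 6.
Markov: P[X ≥ 6] ≤ μ/a = (14/15)/6 = 7/45.
Numerically: ≈ 0.156.
(Since a = 6 > μ = 0.933, the bound 7/45 is < 1 and informative.)

P[X ≥ 6] ≤ 7/45 ≈ 0.156.


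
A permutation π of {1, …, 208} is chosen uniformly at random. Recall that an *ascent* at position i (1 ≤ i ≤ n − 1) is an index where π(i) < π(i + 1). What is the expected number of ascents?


Write X = Σ X_I over i = 1, …, 207, with X_I the indicator of one ascent.
There are 207 indicators.
For each fixed i, the pair (π(i), π(i+1)) is a uniformly random ordered pair of distinct values from {1, …, 208}; by symmetry P[π(i) < π(i+1)] = 1/2.
By linearity: E[X] = 207 · (1/2) = (208 − 1) · (1/2) = 207/2 ≈ 103.5000.

E[X] = 207/2 = 103.5000.


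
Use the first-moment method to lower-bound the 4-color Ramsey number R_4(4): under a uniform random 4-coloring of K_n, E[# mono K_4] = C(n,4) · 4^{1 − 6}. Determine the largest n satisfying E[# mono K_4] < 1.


We need C(n, 4) · 4^{1 − 6} < 1, i.e. C(n, 4) < 4^{6 − 1} = 1024.
Check values of n near the boundary:
  n = 8: C(8, 4) = 70; 70 < 1024? YES
  n = 9: C(9, 4) = 126; 126 < 1024? YES
  n = 10: C(10, 4) = 210; 210 < 1024? YES
  n = 11: C(11, 4) = 330; 330 < 1024? YES
  n = 12: C(12, 4) = 495; 495 < 1024? YES
  n = 13: C(13, 4) = 715; 715 < 1024? YES
  n = 14: C(14, 4) = 1001; 1001 < 1024? YES
  n = 15: C(15, 4) = 1365; 1365 < 1024? NO
  n = 16: C(16, 4) = 1820; 1820 < 1024? NO
  n = 17: C(17, 4) = 2380; 2380 < 1024? NO
The largest n with C(n, 4) < 1024 is n = 14 (where E[X] = 1001/1024 ≈ 0.9775). Hence R_4(4) > 14, i.e. R_4(4) ≥ 15.

Largest n = 14; hence R_4(4) > 14.
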